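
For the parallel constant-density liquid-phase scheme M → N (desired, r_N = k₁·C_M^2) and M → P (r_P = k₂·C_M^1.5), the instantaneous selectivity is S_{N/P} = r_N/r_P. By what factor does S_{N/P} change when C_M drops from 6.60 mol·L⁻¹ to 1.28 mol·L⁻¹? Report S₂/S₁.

0.440

S_{N/P} = (k₁/k₂)·C_M^0.5, so S₂/S₁ = (C_{M,2}/C_{M,1})^0.5.
= (1.28/6.60)^0.5 = (0.1939)^0.5 = 0.440.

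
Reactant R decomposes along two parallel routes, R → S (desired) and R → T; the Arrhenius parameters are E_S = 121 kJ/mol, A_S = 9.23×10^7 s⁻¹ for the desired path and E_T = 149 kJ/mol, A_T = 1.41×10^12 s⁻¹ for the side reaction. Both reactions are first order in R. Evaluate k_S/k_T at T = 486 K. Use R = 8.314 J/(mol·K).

0.0669

With equal orders, S_{S/T} = k_S/k_T = (A_S/A_T)·exp[(E_T−E_S)/(RT)].
(E_T−E_S)/(RT) = (149−121)×10³/(8.314×486) = 28000/4041 = 6.930.
k_S/k_T = (9.23×10^7/1.41×10^12)·exp(6.930) = 6.546×10^-5 × 1022 = 0.0669.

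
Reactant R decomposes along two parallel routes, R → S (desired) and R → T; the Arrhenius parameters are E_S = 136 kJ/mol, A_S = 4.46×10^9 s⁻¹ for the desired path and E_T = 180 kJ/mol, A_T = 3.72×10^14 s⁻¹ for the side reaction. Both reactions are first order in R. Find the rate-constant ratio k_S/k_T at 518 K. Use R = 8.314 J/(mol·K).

0.328

With equal orders, S_{S/T} = k_S/k_T = (A_S/A_T)·exp[(E_T−E_S)/(RT)].
(E_T−E_S)/(RT) = (180−136)×10³/(8.314×518) = 44000/4307 = 10.22.
k_S/k_T = (4.46×10^9/3.72×10^14)·exp(10.22) = 1.199×10^-5 × 27358 = 0.328.
Since E_S < E_T, lowering the temperature improves selectivity toward S.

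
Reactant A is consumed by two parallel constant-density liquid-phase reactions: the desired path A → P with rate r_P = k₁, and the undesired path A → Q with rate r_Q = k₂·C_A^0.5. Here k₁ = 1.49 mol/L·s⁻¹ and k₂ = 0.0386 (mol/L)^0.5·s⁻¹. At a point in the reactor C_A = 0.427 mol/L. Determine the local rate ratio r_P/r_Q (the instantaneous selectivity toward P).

59.1

S_{P/Q} = r_P/r_Q = (k₁)/(k₂·C_A^0.5) = (k₁/k₂)·C_A^-0.5.
= (1.49) / (0.0386×0.4270^0.5) = 1.490/0.02522 = 59.1.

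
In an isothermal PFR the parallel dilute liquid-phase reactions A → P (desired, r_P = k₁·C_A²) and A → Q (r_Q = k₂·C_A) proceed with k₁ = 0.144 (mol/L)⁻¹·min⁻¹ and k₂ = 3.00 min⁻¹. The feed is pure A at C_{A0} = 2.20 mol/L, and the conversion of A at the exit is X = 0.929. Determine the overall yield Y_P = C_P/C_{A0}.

0.0491

C_A = C_{A0}(1−X) = 0.1562 mol/L.
Along a PFR/batch, dC_Q/dC_A = −r_Q/(r_P+r_Q) = −k₂/(k₂+k₁·C_A).
Integrating from C_{A0} to C_A: C_Q = (3.00/0.144)·ln[(3.00+0.144·2.20)/(3.00+0.144·0.156)] = 20.83·ln(3.317/3.022) = 1.936 mol/L.
Then C_P = (C_{A0}−C_A) − C_Q = 2.044 − 1.936 = 0.1080 mol/L.
Y_P = C_P/C_{A0} = 0.1080/2.20 = 0.0491.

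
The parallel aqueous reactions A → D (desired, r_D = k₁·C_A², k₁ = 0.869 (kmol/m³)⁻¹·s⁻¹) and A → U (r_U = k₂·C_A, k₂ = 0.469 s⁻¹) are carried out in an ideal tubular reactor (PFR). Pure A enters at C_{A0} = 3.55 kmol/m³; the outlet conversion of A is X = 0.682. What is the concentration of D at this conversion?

C_A = C_{A0}(1−X) = 1.129 kmol/m³.
Along a PFR/batch, dC_U/dC_A = −r_U/(r_D+r_U) = −k₂/(k₂+k₁·C_A).
Integrating from C_{A0} to C_A: C_U = (0.469/0.869)·ln[(0.469+0.869·3.55)/(0.469+0.869·1.13)] = 0.5397·ln(3.554/1.450) = 0.4838 kmol/m³.
Then C_D = (C_{A0}−C_A) − C_U = 2.421 − 0.4838 = 1.937 kmol/m³.

1.94 kmol/m³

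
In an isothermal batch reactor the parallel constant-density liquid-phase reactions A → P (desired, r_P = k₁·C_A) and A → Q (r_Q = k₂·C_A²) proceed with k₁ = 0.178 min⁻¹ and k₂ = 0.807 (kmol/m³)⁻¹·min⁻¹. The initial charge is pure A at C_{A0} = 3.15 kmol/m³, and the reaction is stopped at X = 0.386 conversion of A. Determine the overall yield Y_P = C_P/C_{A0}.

0.0313

C_A = C_{A0}(1−X) = 1.934 kmol/m³.
Along a PFR/batch, dC_P/dC_A = −r_P/(r_P+r_Q) = −k₁/(k₁+k₂·C_A).
Integrating from C_{A0} to C_A: C_P = (0.178/0.807)·ln[(0.178+0.807·3.15)/(0.178+0.807·1.93)] = 0.2206·ln(2.720/1.739) = 0.09869 kmol/m³.
Y_P = C_P/C_{A0} = 0.09869/3.15 = 0.0313.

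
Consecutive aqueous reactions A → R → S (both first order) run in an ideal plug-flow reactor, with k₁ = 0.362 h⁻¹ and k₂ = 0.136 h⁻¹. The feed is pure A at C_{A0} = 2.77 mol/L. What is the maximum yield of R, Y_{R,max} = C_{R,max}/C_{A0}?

0.555

For a first-order series the maximum intermediate yield is C_{R,max}/C_{A0} = (k₁/k₂)^[k₂/(k₂−k₁)].
= (0.362/0.136)^(0.136/(0.136−0.362)) = (2.662)^(-0.6018) = 0.5548.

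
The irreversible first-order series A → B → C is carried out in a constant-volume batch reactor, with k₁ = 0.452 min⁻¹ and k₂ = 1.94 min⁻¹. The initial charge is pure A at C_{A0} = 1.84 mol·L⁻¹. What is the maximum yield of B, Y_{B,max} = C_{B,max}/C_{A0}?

0.150

For a first-order series the maximum intermediate yield is C_{B,max}/C_{A0} = (k₁/k₂)^[k₂/(k₂−k₁)].
= (0.452/1.94)^(1.94/(1.94−0.452)) = (0.2330)^(1.304) = 0.1497.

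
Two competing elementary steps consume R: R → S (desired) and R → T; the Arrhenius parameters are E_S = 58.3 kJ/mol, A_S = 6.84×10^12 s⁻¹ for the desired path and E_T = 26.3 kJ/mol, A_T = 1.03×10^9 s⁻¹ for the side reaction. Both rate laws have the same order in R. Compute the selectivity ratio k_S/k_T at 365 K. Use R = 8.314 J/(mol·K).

0.175

With equal orders, S_{S/T} = k_S/k_T = (A_S/A_T)·exp[(E_T−E_S)/(RT)].
(E_T−E_S)/(RT) = (26.3−58.3)×10³/(8.314×365) = -32000/3035 = -10.55.
k_S/k_T = (6.84×10^12/1.03×10^9)·exp(-10.55) = 6641 × 2.632×10^-5 = 0.175.
Since E_S > E_T, raising the temperature improves selectivity toward S.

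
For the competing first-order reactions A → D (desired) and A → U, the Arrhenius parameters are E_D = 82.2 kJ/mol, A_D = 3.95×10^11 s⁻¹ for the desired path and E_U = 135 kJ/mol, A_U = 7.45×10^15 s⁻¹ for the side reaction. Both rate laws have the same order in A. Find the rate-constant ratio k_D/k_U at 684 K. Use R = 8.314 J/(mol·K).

Since both paths have the same order in A, the concentration cancels and S_{D/U} = k_D/k_U = (A_D/A_U)·exp[(E_U−E_D)/(RT)].
(E_U−E_D)/(RT) = (135−82.2)×10³/(8.314×684) = 52800/5687 = 9.285.
k_D/k_U = (3.95×10^11/7.45×10^15)·exp(9.285) = 5.302×10^-5 × 10772 = 0.571.
Since E_D < E_U, lowering the temperature improves selectivity toward D.

0.571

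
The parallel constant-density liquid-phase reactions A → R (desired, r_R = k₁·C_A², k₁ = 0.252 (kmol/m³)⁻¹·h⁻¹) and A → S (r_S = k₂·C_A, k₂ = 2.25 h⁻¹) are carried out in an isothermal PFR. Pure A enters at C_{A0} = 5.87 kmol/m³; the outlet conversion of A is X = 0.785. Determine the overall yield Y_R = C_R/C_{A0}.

C_A = C_{A0}(1−X) = 1.262 kmol/m³.
Along a PFR/batch, dC_S/dC_A = −r_S/(r_R+r_S) = −k₂/(k₂+k₁·C_A).
Integrating from C_{A0} to C_A: C_S = (2.25/0.252)·ln[(2.25+0.252·5.87)/(2.25+0.252·1.26)] = 8.929·ln(3.729/2.568) = 3.331 kmol/m³.
Then C_R = (C_{A0}−C_A) − C_S = 4.608 − 3.331 = 1.277 kmol/m³.
Y_R = C_R/C_{A0} = 1.277/5.87 = 0.218.

0.218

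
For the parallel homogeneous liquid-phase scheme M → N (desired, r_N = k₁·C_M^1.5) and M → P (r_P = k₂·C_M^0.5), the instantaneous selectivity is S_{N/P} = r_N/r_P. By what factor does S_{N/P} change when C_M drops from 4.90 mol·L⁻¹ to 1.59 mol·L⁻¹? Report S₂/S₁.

0.324

S_{N/P} = (k₁/k₂)·C_M, so S₂/S₁ = (C_{M,2}/C_{M,1}).
= 1.59/4.90 = 0.324.
Selectivity toward N falls as C_M falls — high-concentration operation is favoured.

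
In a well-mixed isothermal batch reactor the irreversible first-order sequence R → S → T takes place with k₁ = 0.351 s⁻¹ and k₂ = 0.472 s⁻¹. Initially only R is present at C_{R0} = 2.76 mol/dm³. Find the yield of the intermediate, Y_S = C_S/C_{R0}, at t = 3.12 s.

0.305

The intermediate concentration in a first-order A→B→C sequence is C_S = k₁C_{R0}(e^(−k₁t) − e^(−k₂t))/(k₂−k₁).
e^(−k₁t) = e^(−0.351×3.12) = e^(−1.095) = 0.3345; e^(−k₂t) = e^(−1.473) = 0.2293.
C_S = 0.351×2.76/(0.472−0.351) × (0.3345−0.2293) = 8.006×0.1052 = 0.8421 mol/dm³.
Y_S = C_S/C_{R0} = 0.8421/2.76 = 0.305.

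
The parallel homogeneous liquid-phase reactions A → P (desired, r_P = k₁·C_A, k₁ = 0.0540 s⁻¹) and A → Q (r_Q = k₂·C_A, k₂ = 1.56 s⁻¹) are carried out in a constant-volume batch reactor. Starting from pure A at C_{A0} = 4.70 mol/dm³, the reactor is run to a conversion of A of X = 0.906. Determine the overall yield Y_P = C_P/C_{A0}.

C_A = C_{A0}(1−X) = 0.4418 mol/dm³.
Both paths are first order in A, so the instantaneous fraction to P is constant: dC_P/d(−C_A) = k₁/(k₁+k₂) = 0.03346.
C_P = 0.03346·(C_{A0}−C_A) = 0.03346×4.258 = 0.142 mol/dm³.
Y_P = C_P/C_{A0} = 0.1425/4.70 = 0.0303.

0.0303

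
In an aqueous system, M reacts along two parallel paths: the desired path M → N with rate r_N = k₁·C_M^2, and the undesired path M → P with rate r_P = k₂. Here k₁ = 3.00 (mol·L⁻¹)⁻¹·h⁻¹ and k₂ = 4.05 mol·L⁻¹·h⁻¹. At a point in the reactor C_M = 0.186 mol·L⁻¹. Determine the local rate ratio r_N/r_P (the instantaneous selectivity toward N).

0.0256

S_{N/P} = r_N/r_P = (k₁·C_M^2)/(k₂) = (k₁/k₂)·C_M^2.
= (3.00×0.1860^2) / (4.05) = 0.1038/4.050 = 0.0256.
Since the desired path is higher order in M, keeping C_M high (PFR or concentrated feed) favours N.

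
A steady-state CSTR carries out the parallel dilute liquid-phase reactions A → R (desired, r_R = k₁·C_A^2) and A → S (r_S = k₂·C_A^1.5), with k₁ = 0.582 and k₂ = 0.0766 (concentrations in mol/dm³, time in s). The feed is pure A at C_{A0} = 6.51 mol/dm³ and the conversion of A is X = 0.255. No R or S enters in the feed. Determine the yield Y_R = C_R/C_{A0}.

Exit C_A = C_{A0}(1−X) = 6.51×0.745 = 4.850 mol/dm³.
A CSTR operates uniformly at the exit composition, giving r_R = 13.69 and r_S = 0.8182 (each k·C_A^n at C_A = 4.850).
Fraction of consumed A going to R: r_R/(r_R+r_S) = 0.9436.
C_R = 0.9436·C_{A0}·X = 0.9436×6.51×0.255 = 1.57 mol/dm³; Y_R = C_R/C_{A0} = 0.241.

0.241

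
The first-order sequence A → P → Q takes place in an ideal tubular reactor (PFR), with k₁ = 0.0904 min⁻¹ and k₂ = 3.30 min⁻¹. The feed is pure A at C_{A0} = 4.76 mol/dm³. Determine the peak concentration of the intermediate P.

0.118 mol/dm³

For a first-order series the maximum intermediate yield is C_{P,max}/C_{A0} = (k₁/k₂)^[k₂/(k₂−k₁)].
= (0.0904/3.30)^(3.30/(3.30−0.0904)) = (0.02739)^(1.028) = 0.02475.
C_{P,max} = 0.02475×4.76 = 0.118 mol/dm³.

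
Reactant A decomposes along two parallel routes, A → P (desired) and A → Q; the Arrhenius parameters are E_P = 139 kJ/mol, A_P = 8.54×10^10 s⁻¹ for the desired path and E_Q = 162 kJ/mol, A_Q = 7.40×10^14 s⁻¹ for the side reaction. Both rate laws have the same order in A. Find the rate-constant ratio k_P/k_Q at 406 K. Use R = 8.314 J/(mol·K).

With equal orders, S_{P/Q} = k_P/k_Q = (A_P/A_Q)·exp[(E_Q−E_P)/(RT)].
(E_Q−E_P)/(RT) = (162−139)×10³/(8.314×406) = 23000/3375 = 6.814.
k_P/k_Q = (8.54×10^10/7.40×10^14)·exp(6.814) = 1.154×10^-4 × 910.4 = 0.105.
Since E_P < E_Q, lowering the temperature improves selectivity toward P.

0.105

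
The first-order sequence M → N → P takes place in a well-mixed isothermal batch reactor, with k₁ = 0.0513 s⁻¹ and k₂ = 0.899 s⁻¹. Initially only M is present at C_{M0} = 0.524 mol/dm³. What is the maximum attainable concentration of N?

For a first-order series the maximum intermediate yield is C_{N,max}/C_{M0} = (k₁/k₂)^[k₂/(k₂−k₁)].
= (0.0513/0.899)^(0.899/(0.899−0.0513)) = (0.05706)^(1.061) = 0.04798.
C_{N,max} = 0.04798×0.524 = 0.0251 mol/dm³.

0.0251 mol/dm³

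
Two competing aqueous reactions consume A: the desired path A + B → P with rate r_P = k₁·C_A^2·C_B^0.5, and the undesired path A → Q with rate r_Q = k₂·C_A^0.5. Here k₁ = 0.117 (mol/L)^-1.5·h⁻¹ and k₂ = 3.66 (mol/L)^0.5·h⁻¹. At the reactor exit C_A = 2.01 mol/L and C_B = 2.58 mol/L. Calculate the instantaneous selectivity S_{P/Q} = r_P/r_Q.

S_{P/Q} = r_P/r_Q = (k₁·C_A^2·C_B^0.5)/(k₂·C_A^0.5) = (k₁/k₂)·C_A^1.5·C_B^0.5.
= (0.117×2.010^2×2.580^0.5) / (3.66×2.010^0.5) = 0.7593/5.189 = 0.146.
Since the desired path is higher order in A, keeping C_A high (PFR or concentrated feed) favours P.

0.146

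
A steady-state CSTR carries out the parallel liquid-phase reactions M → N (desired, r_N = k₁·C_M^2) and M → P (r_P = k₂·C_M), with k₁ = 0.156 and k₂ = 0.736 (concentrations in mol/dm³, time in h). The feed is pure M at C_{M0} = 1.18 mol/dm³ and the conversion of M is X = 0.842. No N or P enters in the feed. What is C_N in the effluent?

Exit C_M = C_{M0}(1−X) = 1.18×0.158 = 0.1864 mol/dm³.
In a CSTR the entire volume is at exit conditions, so r_N = 0.156×0.1864^2 = 0.005423 and r_P = 0.736×0.1864 = 0.1372.
Fraction of consumed M going to N: r_N/(r_N+r_P) = 0.03801.
C_N = 0.03801·C_{M0}·X = 0.03801×1.18×0.842 = 0.0378 mol/dm³.

0.0378 mol/dm³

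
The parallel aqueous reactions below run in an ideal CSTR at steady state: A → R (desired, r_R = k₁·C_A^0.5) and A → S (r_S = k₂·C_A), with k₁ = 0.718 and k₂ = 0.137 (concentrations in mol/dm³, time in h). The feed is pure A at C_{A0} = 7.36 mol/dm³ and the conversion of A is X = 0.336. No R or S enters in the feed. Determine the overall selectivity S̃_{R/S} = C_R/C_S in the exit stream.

2.37

Exit C_A = C_{A0}(1−X) = 7.36×0.664 = 4.887 mol/dm³.
Rates in a CSTR are evaluated at the outlet concentration: r_R = 0.718×4.887^0.5 = 1.587, r_S = 0.137×4.887 = 0.6695.
Overall selectivity = C_R/C_S = r_Rτ/(r_Sτ) = r_R/r_S = 2.37.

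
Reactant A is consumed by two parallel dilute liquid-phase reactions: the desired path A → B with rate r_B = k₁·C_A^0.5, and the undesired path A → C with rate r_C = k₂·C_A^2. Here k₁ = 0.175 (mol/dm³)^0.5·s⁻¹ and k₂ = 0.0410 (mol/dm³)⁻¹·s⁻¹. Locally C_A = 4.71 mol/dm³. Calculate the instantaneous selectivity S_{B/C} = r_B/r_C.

0.418

S_{B/C} = r_B/r_C = (k₁·C_A^0.5)/(k₂·C_A^2) = (k₁/k₂)·C_A^-1.5.
= (0.175×4.710^0.5) / (0.0410×4.710^2) = 0.3798/0.9095 = 0.418.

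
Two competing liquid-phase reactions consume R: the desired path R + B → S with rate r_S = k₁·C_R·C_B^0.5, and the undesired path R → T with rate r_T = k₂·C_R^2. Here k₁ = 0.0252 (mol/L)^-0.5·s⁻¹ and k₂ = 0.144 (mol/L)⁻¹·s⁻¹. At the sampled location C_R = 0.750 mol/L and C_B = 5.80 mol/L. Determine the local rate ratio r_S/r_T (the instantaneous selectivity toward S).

S_{S/T} = r_S/r_T = (k₁·C_R·C_B^0.5)/(k₂·C_R^2) = (k₁/k₂)·C_R⁻¹·C_B^0.5.
= (0.0252×0.7500×5.800^0.5) / (0.144×0.7500^2) = 0.04552/0.08100 = 0.562.
The undesired path is higher order in R, so low C_R (CSTR or dilute feed) favours S.

0.562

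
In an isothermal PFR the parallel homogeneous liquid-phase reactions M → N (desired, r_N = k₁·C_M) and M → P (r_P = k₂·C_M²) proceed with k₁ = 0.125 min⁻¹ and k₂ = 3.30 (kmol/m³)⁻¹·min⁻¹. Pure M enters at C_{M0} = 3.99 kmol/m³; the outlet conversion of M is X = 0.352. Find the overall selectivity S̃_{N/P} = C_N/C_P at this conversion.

C_M = C_{M0}(1−X) = 2.586 kmol/m³.
Along a PFR/batch, dC_N/dC_M = −r_N/(r_N+r_P) = −k₁/(k₁+k₂·C_M).
Integrating from C_{M0} to C_M: C_N = (0.125/3.30)·ln[(0.125+3.30·3.99)/(0.125+3.30·2.59)] = 0.03788·ln(13.29/8.657) = 0.01624 kmol/m³.
C_P = (C_{M0}−C_M)−C_N = 1.388 kmol/m³; S̃_{N/P} = 0.01624/1.388 = 0.0117.

0.0117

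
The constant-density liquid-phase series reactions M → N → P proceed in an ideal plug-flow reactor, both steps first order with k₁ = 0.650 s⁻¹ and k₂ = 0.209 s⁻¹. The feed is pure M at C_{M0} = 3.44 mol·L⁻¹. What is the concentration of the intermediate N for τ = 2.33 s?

2.00 mol·L⁻¹

For first-order series with pure M initially, C_N(τ) = k₁C_{M0}/(k₂−k₁)·(e^(−k₁τ) − e^(−k₂τ)).
e^(−k₁τ) = e^(−0.650×2.33) = e^(−1.515) = 0.2199; e^(−k₂τ) = e^(−0.4870) = 0.6145.
C_N = 0.650×3.44/(0.209−0.650) × (0.2199−0.6145) = (-5.070)×(-0.3946) = 2.001 mol·L⁻¹.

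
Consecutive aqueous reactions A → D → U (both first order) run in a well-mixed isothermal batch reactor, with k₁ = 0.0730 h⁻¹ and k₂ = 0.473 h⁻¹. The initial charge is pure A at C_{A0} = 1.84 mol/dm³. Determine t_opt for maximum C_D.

The intermediate peaks when r₁ = r₂, i.e. k₁e^(−k₁t) = k₂e^(−k₂t), giving t_opt = ln(k₂/k₁)/(k₂−k₁).
= ln(0.473/0.0730)/(0.473−0.0730) = ln(6.479)/0.4000 = 1.869/0.4000 = 4.67 h.

4.67 h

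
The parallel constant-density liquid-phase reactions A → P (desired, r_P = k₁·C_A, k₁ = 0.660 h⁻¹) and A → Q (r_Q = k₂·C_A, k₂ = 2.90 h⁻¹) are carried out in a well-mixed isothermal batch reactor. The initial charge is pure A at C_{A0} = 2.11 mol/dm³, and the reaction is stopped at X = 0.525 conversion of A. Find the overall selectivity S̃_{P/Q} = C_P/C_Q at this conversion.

0.228

C_A = C_{A0}(1−X) = 1.002 mol/dm³.
Both paths are first order in A, so the instantaneous fraction to P is constant: dC_P/d(−C_A) = k₁/(k₁+k₂) = 0.1854.
C_P = 0.1854·(C_{A0}−C_A) = 0.1854×1.108 = 0.205 mol/dm³.
C_Q = (C_{A0}−C_A)−C_P = 0.9024 mol/dm³; S̃_{P/Q} = 0.2054/0.9024 = 0.228.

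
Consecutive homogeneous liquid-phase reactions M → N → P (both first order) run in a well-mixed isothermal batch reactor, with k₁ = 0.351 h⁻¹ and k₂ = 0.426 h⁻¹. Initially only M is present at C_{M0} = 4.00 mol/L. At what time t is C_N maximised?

2.58 h

Setting dC_N/dt = 0 gives t_opt = ln(k₂/k₁)/(k₂−k₁).
= ln(0.426/0.351)/(0.426−0.351) = ln(1.214)/0.07500 = 0.1937/0.07500 = 2.58 h.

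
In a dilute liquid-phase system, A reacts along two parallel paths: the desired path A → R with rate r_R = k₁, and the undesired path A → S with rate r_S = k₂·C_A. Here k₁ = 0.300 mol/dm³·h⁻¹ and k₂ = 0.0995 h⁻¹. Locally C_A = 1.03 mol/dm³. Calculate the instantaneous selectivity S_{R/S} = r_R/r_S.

S_{R/S} = r_R/r_S = (k₁)/(k₂·C_A) = (k₁/k₂)·C_A⁻¹.
= (0.300) / (0.0995×1.030) = 0.3000/0.1025 = 2.93.

2.93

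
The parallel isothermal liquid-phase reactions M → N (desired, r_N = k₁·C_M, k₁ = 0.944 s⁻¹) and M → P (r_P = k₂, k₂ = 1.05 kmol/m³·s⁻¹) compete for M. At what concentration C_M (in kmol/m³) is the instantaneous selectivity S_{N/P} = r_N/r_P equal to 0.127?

S_{N/P} = (k₁/k₂)·C_M ⇒ C_M = S·k₂/k₁.
= 0.127×1.05/0.944 = 0.141 kmol/m³.

0.141 kmol/m³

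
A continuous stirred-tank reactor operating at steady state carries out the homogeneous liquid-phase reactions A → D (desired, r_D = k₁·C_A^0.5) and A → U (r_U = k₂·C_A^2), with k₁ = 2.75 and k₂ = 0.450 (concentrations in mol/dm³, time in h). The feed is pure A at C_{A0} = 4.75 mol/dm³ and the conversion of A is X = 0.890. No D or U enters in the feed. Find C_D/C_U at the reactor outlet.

Exit C_A = C_{A0}(1−X) = 4.75×0.110 = 0.5225 mol/dm³.
A CSTR operates uniformly at the exit composition, giving r_D = 1.988 and r_U = 0.1229 (each k·C_A^n at C_A = 0.5225).
Overall selectivity = C_D/C_U = r_Dτ/(r_Uτ) = r_D/r_U = 16.2.

16.2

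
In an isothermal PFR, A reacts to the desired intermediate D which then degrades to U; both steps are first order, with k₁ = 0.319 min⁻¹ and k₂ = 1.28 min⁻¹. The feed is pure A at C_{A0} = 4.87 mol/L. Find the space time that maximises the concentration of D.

1.45 min

The intermediate peaks when r₁ = r₂, i.e. k₁e^(−k₁τ) = k₂e^(−k₂τ), giving τ_opt = ln(k₂/k₁)/(k₂−k₁).
= ln(1.28/0.319)/(1.28−0.319) = ln(4.013)/0.9610 = 1.389/0.9610 = 1.45 min.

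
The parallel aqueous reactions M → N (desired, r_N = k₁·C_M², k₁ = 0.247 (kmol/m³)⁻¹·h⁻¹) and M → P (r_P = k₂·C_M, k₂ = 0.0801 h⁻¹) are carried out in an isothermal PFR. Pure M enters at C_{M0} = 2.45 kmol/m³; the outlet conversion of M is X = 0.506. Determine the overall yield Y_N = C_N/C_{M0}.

0.428

C_M = C_{M0}(1−X) = 1.210 kmol/m³.
Along a PFR/batch, dC_P/dC_M = −r_P/(r_N+r_P) = −k₂/(k₂+k₁·C_M).
Integrating from C_{M0} to C_M: C_P = (0.0801/0.247)·ln[(0.0801+0.247·2.45)/(0.0801+0.247·1.21)] = 0.3243·ln(0.6853/0.3790) = 0.1920 kmol/m³.
Then C_N = (C_{M0}−C_M) − C_P = 1.240 − 0.1920 = 1.048 kmol/m³.
Y_N = C_N/C_{M0} = 1.048/2.45 = 0.428.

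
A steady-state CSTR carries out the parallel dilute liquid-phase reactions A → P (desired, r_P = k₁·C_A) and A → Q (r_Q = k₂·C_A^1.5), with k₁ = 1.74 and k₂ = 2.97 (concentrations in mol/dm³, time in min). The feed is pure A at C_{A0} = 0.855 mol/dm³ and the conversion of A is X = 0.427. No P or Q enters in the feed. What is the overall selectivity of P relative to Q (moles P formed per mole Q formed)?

Exit C_A = C_{A0}(1−X) = 0.855×0.573 = 0.4899 mol/dm³.
Rates in a CSTR are evaluated at the outlet concentration: r_P = 1.74×0.4899 = 0.8525, r_Q = 2.97×0.4899^1.5 = 1.018.
Overall selectivity = C_P/C_Q = r_Pτ/(r_Qτ) = r_P/r_Q = 0.837.

0.837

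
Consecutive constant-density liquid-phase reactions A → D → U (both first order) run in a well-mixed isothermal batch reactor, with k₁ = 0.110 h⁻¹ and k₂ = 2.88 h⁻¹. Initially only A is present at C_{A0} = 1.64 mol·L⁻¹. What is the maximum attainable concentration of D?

For a first-order series the maximum intermediate yield is C_{D,max}/C_{A0} = (k₁/k₂)^[k₂/(k₂−k₁)].
= (0.110/2.88)^(2.88/(2.88−0.110)) = (0.03819)^(1.040) = 0.03355.
C_{D,max} = 0.03355×1.64 = 0.0550 mol·L⁻¹.

0.0550 mol·L⁻¹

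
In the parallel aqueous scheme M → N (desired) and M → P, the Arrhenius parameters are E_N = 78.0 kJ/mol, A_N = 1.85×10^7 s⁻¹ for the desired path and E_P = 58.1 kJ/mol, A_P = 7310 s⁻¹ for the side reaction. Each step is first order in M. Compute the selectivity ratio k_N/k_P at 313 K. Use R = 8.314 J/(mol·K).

1.21

k_N/k_P = (A_N/A_P)·exp[−(E_N−E_P)/(RT)] = (A_N/A_P)·exp[(E_P−E_N)/(RT)].
(E_P−E_N)/(RT) = (58.1−78.0)×10³/(8.314×313) = -19900/2602 = -7.647.
k_N/k_P = (1.85×10^7/7310)·exp(-7.647) = 2531 × 4.774×10^-4 = 1.21.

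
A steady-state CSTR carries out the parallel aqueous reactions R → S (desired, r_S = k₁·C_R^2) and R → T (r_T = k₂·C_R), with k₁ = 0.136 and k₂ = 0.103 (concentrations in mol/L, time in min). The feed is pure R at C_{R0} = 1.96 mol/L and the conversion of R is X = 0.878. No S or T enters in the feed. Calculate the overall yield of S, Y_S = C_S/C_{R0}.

Exit C_R = C_{R0}(1−X) = 1.96×0.122 = 0.2391 mol/L.
In a CSTR the entire volume is at exit conditions, so r_S = 0.136×0.2391^2 = 0.007776 and r_T = 0.103×0.2391 = 0.02463.
Fraction of consumed R going to S: r_S/(r_S+r_T) = 0.2400.
C_S = 0.2400·C_{R0}·X = 0.2400×1.96×0.878 = 0.413 mol/L; Y_S = C_S/C_{R0} = 0.211.

0.211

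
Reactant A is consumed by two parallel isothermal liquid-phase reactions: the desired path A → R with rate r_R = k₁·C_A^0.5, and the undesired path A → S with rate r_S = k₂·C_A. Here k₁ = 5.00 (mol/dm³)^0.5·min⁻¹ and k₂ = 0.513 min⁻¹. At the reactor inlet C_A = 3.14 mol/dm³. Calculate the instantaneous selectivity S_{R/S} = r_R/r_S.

S_{R/S} = r_R/r_S = (k₁·C_A^0.5)/(k₂·C_A) = (k₁/k₂)·C_A^-0.5.
= (5.00×3.140^0.5) / (0.513×3.140) = 8.860/1.611 = 5.50.

5.50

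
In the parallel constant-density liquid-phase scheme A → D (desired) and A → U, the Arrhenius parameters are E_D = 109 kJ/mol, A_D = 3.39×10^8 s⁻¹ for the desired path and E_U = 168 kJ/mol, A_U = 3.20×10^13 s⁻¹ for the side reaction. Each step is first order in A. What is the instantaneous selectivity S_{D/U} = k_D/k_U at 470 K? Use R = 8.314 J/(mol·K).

With equal orders, S_{D/U} = k_D/k_U = (A_D/A_U)·exp[(E_U−E_D)/(RT)].
(E_U−E_D)/(RT) = (168−109)×10³/(8.314×470) = 59000/3908 = 15.10.
k_D/k_U = (3.39×10^8/3.20×10^13)·exp(15.10) = 1.059×10^-5 × 3.609×10^6 = 38.2.
Since E_D < E_U, lowering the temperature improves selectivity toward D.

38.2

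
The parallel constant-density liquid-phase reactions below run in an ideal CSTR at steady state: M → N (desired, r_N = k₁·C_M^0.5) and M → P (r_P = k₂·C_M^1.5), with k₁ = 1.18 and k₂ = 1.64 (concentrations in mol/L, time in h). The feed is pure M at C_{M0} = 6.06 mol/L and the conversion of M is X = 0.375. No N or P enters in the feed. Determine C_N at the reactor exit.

0.363 mol/L

Exit C_M = C_{M0}(1−X) = 6.06×0.625 = 3.787 mol/L.
In a CSTR the entire volume is at exit conditions, so r_N = 1.18×3.787^0.5 = 2.296 and r_P = 1.64×3.787^1.5 = 12.09.
Fraction of consumed M going to N: r_N/(r_N+r_P) = 0.1596.
C_N = 0.1596·C_{M0}·X = 0.1596×6.06×0.375 = 0.363 mol/L.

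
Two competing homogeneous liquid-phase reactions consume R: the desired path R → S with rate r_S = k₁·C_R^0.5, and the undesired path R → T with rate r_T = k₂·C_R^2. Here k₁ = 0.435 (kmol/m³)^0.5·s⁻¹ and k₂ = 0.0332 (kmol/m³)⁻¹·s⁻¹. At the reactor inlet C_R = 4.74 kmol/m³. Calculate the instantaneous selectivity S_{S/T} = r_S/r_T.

S_{S/T} = r_S/r_T = (k₁·C_R^0.5)/(k₂·C_R^2) = (k₁/k₂)·C_R^-1.5.
= (0.435×4.740^0.5) / (0.0332×4.740^2) = 0.9471/0.7459 = 1.27.

1.27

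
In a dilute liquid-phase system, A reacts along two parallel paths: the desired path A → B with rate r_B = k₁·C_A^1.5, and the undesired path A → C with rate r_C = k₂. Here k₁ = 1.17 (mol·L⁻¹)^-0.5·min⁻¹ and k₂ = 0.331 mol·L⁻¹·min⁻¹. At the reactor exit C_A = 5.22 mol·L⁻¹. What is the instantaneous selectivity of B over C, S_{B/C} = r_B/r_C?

42.2

S_{B/C} = r_B/r_C = (k₁·C_A^1.5)/(k₂) = (k₁/k₂)·C_A^1.5.
= (1.17×5.220^1.5) / (0.331) = 13.95/0.3310 = 42.2.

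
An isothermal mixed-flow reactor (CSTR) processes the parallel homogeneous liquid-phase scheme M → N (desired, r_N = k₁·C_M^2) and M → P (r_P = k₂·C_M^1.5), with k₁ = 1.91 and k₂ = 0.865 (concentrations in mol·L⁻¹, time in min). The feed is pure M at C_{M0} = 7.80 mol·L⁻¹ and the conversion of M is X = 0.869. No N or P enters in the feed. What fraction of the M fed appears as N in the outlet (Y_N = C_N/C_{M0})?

0.600

Exit C_M = C_{M0}(1−X) = 7.80×0.131 = 1.022 mol·L⁻¹.
In a CSTR the entire volume is at exit conditions, so r_N = 1.91×1.022^2 = 1.994 and r_P = 0.865×1.022^1.5 = 0.8934.
Fraction of consumed M going to N: r_N/(r_N+r_P) = 0.6906.
C_N = 0.6906·C_{M0}·X = 0.6906×7.80×0.869 = 4.68 mol·L⁻¹; Y_N = C_N/C_{M0} = 0.600.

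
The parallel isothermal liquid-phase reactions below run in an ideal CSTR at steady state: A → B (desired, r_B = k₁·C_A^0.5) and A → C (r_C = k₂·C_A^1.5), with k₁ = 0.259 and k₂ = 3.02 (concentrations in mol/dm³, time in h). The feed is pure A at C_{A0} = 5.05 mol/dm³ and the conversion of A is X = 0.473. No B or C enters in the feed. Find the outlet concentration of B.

0.0746 mol/dm³

Exit C_A = C_{A0}(1−X) = 5.05×0.527 = 2.661 mol/dm³.
Rates in a CSTR are evaluated at the outlet concentration: r_B = 0.259×2.661^0.5 = 0.4225, r_C = 3.02×2.661^1.5 = 13.11.
Fraction of consumed A going to B: r_B/(r_B+r_C) = 0.03122.
C_B = 0.03122·C_{A0}·X = 0.03122×5.05×0.473 = 0.0746 mol/dm³.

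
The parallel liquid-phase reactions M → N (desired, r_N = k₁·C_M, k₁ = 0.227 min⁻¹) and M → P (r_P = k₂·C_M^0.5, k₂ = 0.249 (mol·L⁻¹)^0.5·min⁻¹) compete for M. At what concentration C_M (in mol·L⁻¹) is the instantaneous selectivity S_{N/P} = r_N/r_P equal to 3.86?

S_{N/P} = (k₁/k₂)·C_M^0.5 ⇒ C_M = (S·k₂/k₁)^(2).
= (3.86×0.249/0.227)^(2) = (4.234)^(2) = 17.9 mol·L⁻¹.

17.9 mol·L⁻¹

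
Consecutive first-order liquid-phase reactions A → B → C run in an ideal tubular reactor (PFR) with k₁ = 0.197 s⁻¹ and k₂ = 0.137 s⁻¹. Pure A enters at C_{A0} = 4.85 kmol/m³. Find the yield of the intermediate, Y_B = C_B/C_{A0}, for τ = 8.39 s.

The intermediate concentration in a first-order A→B→C sequence is C_B = k₁C_{A0}(e^(−k₁τ) − e^(−k₂τ))/(k₂−k₁).
e^(−k₁τ) = e^(−0.197×8.39) = e^(−1.653) = 0.1915; e^(−k₂τ) = e^(−1.149) = 0.3168.
C_B = 0.197×4.85/(0.137−0.197) × (0.1915−0.3168) = (-15.92)×(-0.1253) = 1.995 kmol/m³.
Y_B = C_B/C_{A0} = 1.995/4.85 = 0.411.

0.411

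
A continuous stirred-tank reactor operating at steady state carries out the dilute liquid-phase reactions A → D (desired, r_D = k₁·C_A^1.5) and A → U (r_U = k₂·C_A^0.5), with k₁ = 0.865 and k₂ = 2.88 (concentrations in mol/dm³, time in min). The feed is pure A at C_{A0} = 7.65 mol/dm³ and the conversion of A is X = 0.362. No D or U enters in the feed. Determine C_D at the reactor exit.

1.65 mol/dm³

Exit C_A = C_{A0}(1−X) = 7.65×0.638 = 4.881 mol/dm³.
Rates in a CSTR are evaluated at the outlet concentration: r_D = 0.865×4.881^1.5 = 9.327, r_U = 2.88×4.881^0.5 = 6.363.
Fraction of consumed A going to D: r_D/(r_D+r_U) = 0.5945.
C_D = 0.5945·C_{A0}·X = 0.5945×7.65×0.362 = 1.65 mol/dm³.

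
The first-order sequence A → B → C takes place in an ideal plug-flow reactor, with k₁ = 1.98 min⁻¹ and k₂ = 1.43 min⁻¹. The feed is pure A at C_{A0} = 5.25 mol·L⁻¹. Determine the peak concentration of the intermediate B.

2.25 mol·L⁻¹

Evaluating C_B at τ_opt = ln(k₂/k₁)/(k₂−k₁) gives C_{B,max}/C_{A0} = (k₁/k₂)^[k₂/(k₂−k₁)].
= (1.98/1.43)^(1.43/(1.43−1.98)) = (1.385)^(-2.600) = 0.4291.
C_{B,max} = 0.4291×5.25 = 2.25 mol·L⁻¹.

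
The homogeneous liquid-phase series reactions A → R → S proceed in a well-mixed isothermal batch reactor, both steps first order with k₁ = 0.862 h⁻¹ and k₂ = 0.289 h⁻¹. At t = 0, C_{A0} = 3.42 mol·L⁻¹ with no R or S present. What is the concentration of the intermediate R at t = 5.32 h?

1.05 mol·L⁻¹

For first-order series with pure A initially, C_R(t) = k₁C_{A0}/(k₂−k₁)·(e^(−k₁t) − e^(−k₂t)).
e^(−k₁t) = e^(−0.862×5.32) = e^(−4.586) = 0.01020; e^(−k₂t) = e^(−1.537) = 0.2149.
C_R = 0.862×3.42/(0.289−0.862) × (0.01020−0.2149) = (-5.145)×(-0.2047) = 1.053 mol·L⁻¹.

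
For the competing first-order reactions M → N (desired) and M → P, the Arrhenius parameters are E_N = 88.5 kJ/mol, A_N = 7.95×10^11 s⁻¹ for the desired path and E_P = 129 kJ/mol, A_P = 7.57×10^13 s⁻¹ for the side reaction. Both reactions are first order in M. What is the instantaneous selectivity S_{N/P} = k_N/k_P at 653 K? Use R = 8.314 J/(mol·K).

18.2

k_N/k_P = (A_N/A_P)·exp[−(E_N−E_P)/(RT)] = (A_N/A_P)·exp[(E_P−E_N)/(RT)].
(E_P−E_N)/(RT) = (129−88.5)×10³/(8.314×653) = 40500/5429 = 7.460.
k_N/k_P = (7.95×10^11/7.57×10^13)·exp(7.460) = 0.01050 × 1737 = 18.2.
Since E_N < E_P, lowering the temperature improves selectivity toward N.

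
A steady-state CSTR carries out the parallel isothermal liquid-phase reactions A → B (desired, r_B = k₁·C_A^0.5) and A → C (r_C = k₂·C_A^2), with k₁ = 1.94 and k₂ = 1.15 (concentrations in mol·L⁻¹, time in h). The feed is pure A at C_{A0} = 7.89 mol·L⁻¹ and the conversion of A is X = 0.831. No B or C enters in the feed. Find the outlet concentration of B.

3.43 mol·L⁻¹

Exit C_A = C_{A0}(1−X) = 7.89×0.169 = 1.333 mol·L⁻¹.
In a CSTR the entire volume is at exit conditions, so r_B = 1.94×1.333^0.5 = 2.240 and r_C = 1.15×1.333^2 = 2.045.
Fraction of consumed A going to B: r_B/(r_B+r_C) = 0.5228.
C_B = 0.5228·C_{A0}·X = 0.5228×7.89×0.831 = 3.43 mol·L⁻¹.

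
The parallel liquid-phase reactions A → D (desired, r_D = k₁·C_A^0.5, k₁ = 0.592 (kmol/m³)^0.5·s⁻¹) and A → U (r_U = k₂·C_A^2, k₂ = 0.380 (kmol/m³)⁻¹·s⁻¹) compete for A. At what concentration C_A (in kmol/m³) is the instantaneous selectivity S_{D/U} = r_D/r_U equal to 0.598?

1.89 kmol/m³

S_{D/U} = (k₁/k₂)·C_A^-1.5 ⇒ C_A = (S·k₂/k₁)^(1/(-1.5)).
= (0.598×0.380/0.592)^(-0.6667) = (0.3839)^(-0.6667) = 1.89 kmol/m³.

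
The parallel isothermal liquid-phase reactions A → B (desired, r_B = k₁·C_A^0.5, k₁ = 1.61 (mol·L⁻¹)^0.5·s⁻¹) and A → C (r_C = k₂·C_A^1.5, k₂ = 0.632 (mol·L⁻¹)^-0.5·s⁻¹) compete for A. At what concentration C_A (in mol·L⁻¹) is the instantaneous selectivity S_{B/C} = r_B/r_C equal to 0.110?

23.2 mol·L⁻¹

S_{B/C} = (k₁/k₂)·C_A⁻¹ ⇒ C_A = (S·k₂/k₁)^(-1).
= (0.110×0.632/1.61)^(-1) = (0.04318)^(-1) = 23.2 mol·L⁻¹.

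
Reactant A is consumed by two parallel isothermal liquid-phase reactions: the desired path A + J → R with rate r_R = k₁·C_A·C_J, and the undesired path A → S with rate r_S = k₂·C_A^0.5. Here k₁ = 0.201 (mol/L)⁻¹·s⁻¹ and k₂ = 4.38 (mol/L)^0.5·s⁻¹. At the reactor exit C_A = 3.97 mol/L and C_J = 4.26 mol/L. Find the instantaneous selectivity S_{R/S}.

0.390

S_{R/S} = r_R/r_S = (k₁·C_A·C_J)/(k₂·C_A^0.5) = (k₁/k₂)·C_A^0.5·C_J.
= (0.201×3.970×4.260) / (4.38×3.970^0.5) = 3.399/8.727 = 0.390.
Since the desired path is higher order in A, keeping C_A high (PFR or concentrated feed) favours R.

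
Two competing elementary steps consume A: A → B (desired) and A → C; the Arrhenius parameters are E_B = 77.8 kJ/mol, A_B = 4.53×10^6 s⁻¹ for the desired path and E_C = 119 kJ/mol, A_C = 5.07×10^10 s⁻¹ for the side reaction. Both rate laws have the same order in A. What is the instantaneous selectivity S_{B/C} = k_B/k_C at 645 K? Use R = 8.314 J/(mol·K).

0.194

With equal orders, S_{B/C} = k_B/k_C = (A_B/A_C)·exp[(E_C−E_B)/(RT)].
(E_C−E_B)/(RT) = (119−77.8)×10³/(8.314×645) = 41200/5363 = 7.683.
k_B/k_C = (4.53×10^6/5.07×10^10)·exp(7.683) = 8.935×10^-5 × 2171 = 0.194.
Since E_B < E_C, lowering the temperature improves selectivity toward B.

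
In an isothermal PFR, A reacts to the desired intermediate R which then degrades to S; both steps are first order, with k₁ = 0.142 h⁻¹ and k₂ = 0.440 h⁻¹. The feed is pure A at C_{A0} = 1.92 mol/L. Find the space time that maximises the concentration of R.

For first-order series the maximum of C_R occurs at τ_opt = ln(k₂/k₁)/(k₂−k₁).
= ln(0.440/0.142)/(0.440−0.142) = ln(3.099)/0.2980 = 1.131/0.2980 = 3.80 h.

3.80 h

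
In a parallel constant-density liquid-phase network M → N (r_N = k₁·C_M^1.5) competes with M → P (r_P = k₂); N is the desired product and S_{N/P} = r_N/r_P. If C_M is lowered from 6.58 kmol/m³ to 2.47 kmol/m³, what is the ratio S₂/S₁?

S_{N/P} = (k₁/k₂)·C_M^1.5, so S₂/S₁ = (C_{M,2}/C_{M,1})^1.5.
= (2.47/6.58)^1.5 = (0.3754)^1.5 = 0.230.
Selectivity toward N falls as C_M falls — high-concentration operation is favoured.

0.230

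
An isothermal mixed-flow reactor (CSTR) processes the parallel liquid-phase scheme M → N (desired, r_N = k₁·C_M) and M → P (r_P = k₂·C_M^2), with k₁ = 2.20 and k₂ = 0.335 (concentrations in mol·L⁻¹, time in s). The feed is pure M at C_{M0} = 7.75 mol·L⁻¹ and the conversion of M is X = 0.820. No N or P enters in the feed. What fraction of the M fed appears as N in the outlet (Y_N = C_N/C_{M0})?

Exit C_M = C_{M0}(1−X) = 7.75×0.180 = 1.395 mol·L⁻¹.
Rates in a CSTR are evaluated at the outlet concentration: r_N = 2.20×1.395 = 3.069, r_P = 0.335×1.395^2 = 0.6519.
Fraction of consumed M going to N: r_N/(r_N+r_P) = 0.8248.
C_N = 0.8248·C_{M0}·X = 0.8248×7.75×0.820 = 5.24 mol·L⁻¹; Y_N = C_N/C_{M0} = 0.676.

0.676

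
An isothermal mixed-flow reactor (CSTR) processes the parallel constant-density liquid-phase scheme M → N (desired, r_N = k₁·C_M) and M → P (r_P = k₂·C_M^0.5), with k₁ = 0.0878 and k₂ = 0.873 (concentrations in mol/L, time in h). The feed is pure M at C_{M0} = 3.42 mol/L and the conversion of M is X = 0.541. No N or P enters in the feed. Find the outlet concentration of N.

0.207 mol/L

Exit C_M = C_{M0}(1−X) = 3.42×0.459 = 1.570 mol/L.
Rates in a CSTR are evaluated at the outlet concentration: r_N = 0.0878×1.570 = 0.1378, r_P = 0.873×1.570^0.5 = 1.094.
Fraction of consumed M going to N: r_N/(r_N+r_P) = 0.1119.
C_N = 0.1119·C_{M0}·X = 0.1119×3.42×0.541 = 0.207 mol/L.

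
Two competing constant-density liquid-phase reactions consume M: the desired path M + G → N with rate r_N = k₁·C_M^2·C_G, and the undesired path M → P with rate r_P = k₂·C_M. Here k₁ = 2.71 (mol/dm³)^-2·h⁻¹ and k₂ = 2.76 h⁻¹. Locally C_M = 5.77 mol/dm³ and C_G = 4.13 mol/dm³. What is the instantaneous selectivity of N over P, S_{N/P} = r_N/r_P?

23.4

S_{N/P} = r_N/r_P = (k₁·C_M^2·C_G)/(k₂·C_M) = (k₁/k₂)·C_M·C_G.
= (2.71×5.770^2×4.130) / (2.76×5.770) = 372.6/15.93 = 23.4.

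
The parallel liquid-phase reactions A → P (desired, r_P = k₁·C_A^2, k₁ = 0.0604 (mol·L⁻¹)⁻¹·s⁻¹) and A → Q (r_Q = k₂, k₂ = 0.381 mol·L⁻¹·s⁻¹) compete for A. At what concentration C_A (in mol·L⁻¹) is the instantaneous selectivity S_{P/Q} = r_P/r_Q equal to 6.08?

S_{P/Q} = (k₁/k₂)·C_A^2 ⇒ C_A = (S·k₂/k₁)^(0.5).
= (6.08×0.381/0.0604)^(0.5) = (38.35)^(0.5) = 6.19 mol·L⁻¹.

6.19 mol·L⁻¹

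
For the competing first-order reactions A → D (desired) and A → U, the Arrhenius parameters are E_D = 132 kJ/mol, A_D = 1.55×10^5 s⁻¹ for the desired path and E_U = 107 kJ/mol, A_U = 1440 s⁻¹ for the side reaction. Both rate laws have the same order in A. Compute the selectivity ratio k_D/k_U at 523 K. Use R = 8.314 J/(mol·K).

0.343

k_D/k_U = (A_D/A_U)·exp[−(E_D−E_U)/(RT)] = (A_D/A_U)·exp[(E_U−E_D)/(RT)].
(E_U−E_D)/(RT) = (107−132)×10³/(8.314×523) = -25000/4348 = -5.749.
k_D/k_U = (1.55×10^5/1440)·exp(-5.749) = 107.6 × 0.003184 = 0.343.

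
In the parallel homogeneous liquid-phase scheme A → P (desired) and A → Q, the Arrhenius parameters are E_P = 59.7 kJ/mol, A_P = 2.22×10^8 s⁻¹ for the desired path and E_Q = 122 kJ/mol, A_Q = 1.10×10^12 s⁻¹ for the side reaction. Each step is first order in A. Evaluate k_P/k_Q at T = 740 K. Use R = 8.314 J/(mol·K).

Since both paths have the same order in A, the concentration cancels and S_{P/Q} = k_P/k_Q = (A_P/A_Q)·exp[(E_Q−E_P)/(RT)].
(E_Q−E_P)/(RT) = (122−59.7)×10³/(8.314×740) = 62300/6152 = 10.13.
k_P/k_Q = (2.22×10^8/1.10×10^12)·exp(10.13) = 2.018×10^-4 × 24989 = 5.04.
Since E_P < E_Q, lowering the temperature improves selectivity toward P.

5.04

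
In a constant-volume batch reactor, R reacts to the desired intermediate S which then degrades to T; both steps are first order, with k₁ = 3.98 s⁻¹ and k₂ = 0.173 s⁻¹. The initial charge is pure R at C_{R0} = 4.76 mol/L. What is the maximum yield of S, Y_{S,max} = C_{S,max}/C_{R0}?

0.867

Evaluating C_S at t_opt = ln(k₂/k₁)/(k₂−k₁) gives C_{S,max}/C_{R0} = (k₁/k₂)^[k₂/(k₂−k₁)].
= (3.98/0.173)^(0.173/(0.173−3.98)) = (23.01)^(-0.04544) = 0.8672.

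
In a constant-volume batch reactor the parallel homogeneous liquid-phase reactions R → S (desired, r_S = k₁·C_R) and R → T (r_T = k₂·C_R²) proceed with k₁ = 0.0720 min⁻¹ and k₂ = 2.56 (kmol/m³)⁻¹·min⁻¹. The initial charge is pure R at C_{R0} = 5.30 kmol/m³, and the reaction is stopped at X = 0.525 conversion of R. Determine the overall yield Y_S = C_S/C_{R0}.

C_R = C_{R0}(1−X) = 2.517 kmol/m³.
Along a PFR/batch, dC_S/dC_R = −r_S/(r_S+r_T) = −k₁/(k₁+k₂·C_R).
Integrating from C_{R0} to C_R: C_S = (0.0720/2.56)·ln[(0.0720+2.56·5.30)/(0.0720+2.56·2.52)] = 0.02812·ln(13.64/6.517) = 0.02077 kmol/m³.
Y_S = C_S/C_{R0} = 0.02077/5.30 = 0.00392.

0.00392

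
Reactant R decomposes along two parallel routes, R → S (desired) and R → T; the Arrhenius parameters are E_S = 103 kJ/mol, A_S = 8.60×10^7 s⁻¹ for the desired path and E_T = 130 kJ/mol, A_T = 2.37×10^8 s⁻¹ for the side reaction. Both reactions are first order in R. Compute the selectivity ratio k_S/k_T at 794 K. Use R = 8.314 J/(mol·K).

With equal orders, S_{S/T} = k_S/k_T = (A_S/A_T)·exp[(E_T−E_S)/(RT)].
(E_T−E_S)/(RT) = (130−103)×10³/(8.314×794) = 27000/6601 = 4.090.
k_S/k_T = (8.60×10^7/2.37×10^8)·exp(4.090) = 0.3629 × 59.75 = 21.7.

21.7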